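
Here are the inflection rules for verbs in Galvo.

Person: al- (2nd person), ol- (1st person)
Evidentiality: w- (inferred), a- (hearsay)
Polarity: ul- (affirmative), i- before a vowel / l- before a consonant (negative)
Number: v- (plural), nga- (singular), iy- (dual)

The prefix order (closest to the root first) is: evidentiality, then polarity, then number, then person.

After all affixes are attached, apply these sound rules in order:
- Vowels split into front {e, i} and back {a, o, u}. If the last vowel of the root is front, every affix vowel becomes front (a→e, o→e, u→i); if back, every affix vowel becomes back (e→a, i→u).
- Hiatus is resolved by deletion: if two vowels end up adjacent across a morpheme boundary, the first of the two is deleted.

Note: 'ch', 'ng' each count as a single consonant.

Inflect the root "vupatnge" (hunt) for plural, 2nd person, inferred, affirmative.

Attach evidentiality inferred w- → wvupatnge.
Attach polarity affirmative ul- → ulwvupatnge.
Attach number plural v- → vulwvupatnge.
Attach person 2nd person al- → alvulwvupatnge.
Apply vowel harmony: alvulwvupatnge → elvilwvupatnge.
Vowel deletion: no change.

elvilwvupatnge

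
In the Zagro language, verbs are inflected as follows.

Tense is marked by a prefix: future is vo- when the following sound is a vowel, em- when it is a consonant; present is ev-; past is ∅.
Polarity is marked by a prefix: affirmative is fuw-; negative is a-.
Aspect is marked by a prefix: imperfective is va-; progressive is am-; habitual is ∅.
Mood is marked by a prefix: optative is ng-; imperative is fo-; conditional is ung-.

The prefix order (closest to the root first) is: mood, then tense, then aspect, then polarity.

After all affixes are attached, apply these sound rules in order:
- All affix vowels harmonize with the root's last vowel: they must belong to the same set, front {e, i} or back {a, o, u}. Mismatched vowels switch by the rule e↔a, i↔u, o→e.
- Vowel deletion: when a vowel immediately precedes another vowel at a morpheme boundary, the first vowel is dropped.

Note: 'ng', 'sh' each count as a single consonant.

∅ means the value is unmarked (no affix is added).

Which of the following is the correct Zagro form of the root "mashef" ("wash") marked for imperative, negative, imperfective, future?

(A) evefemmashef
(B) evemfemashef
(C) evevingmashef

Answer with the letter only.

B

Attach mood imperative fo- → fomashef.
Attach tense future em- (before consonant 'f') → emfomashef.
Attach aspect imperfective va- → vaemfomashef.
Attach polarity negative a- → avaemfomashef.
Apply vowel harmony: avaemfomashef → eveemfemashef.
Apply vowel deletion: eveemfemashef → evemfemashef.
So the correct form is evemfemashef, option (B).
(C) evevingmashef is wrong: it uses conditional instead of imperative for mood.
(A) evefemmashef is wrong: it has the affixes in the wrong order.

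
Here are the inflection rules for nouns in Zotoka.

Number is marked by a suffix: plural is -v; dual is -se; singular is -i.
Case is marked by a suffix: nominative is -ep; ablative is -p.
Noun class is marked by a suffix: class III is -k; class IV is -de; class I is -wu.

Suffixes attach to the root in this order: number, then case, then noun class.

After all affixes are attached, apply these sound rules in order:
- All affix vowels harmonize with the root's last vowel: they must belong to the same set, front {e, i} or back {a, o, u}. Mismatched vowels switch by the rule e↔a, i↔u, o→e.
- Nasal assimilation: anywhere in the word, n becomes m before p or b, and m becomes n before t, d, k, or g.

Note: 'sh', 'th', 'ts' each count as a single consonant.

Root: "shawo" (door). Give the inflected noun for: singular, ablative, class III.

shawoupk

Attach number singular -i → shawoi.
Attach case ablative -p → shawoip.
Attach noun class class III -k → shawoipk.
Apply vowel harmony: shawoipk → shawoupk.
Nasal assimilation: no change.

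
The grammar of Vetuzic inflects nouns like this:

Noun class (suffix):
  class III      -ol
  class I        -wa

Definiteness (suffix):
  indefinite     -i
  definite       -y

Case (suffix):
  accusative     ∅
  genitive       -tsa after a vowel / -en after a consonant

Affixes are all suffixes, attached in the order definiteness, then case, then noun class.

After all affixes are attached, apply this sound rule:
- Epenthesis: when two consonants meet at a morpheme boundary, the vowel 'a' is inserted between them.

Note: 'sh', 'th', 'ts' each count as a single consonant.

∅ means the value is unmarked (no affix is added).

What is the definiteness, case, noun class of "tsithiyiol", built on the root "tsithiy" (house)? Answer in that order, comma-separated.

Segment: tsithiy-i-ol.
definiteness: -i → indefinite.
case: ∅ → accusative.
noun class: -ol → class III.

indefinite, accusative, class III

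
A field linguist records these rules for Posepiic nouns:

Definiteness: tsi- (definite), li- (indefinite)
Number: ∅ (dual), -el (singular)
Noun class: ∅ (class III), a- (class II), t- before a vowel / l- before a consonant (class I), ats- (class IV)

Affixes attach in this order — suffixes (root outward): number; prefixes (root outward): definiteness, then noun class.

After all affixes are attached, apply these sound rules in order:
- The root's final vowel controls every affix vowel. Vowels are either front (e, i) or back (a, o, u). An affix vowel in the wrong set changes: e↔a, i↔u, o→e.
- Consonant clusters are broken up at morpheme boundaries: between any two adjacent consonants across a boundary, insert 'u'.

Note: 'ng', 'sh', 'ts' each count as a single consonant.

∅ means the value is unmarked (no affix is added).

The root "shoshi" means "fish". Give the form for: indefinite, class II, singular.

elishoshiel

Attach definiteness indefinite li- → lishoshi.
Attach number singular -el → lishoshiel.
Attach noun class class II a- → alishoshiel.
Apply vowel harmony: alishoshiel → elishoshiel.
Epenthesis: no change.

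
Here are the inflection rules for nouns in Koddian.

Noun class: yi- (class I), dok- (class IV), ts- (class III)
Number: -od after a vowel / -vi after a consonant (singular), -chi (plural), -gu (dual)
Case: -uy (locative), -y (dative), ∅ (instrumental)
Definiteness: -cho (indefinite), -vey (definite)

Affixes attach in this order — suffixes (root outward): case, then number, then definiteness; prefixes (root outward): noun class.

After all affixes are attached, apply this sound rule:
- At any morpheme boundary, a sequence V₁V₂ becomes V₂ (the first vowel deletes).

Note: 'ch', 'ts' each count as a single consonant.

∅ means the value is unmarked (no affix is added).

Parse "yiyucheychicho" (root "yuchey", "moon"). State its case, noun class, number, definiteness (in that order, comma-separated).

Segment: yi-yuchey-chi-cho.
case: ∅ → instrumental.
noun class: yi- → class I.
number: -chi → plural.
definiteness: -cho → indefinite.

instrumental, class I, plural, indefinite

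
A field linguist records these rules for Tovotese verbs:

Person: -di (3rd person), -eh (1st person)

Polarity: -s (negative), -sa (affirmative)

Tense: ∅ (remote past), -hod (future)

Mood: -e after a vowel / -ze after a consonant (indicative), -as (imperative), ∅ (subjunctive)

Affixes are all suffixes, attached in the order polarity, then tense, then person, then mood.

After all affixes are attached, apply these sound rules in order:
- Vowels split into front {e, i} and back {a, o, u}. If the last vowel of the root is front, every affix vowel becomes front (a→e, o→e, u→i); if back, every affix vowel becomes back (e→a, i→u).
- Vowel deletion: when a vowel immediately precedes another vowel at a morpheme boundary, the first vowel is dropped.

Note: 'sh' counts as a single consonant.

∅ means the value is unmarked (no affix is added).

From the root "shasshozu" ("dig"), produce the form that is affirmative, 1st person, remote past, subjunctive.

Attach polarity affirmative -sa → shasshozusa.
tense = remote past: zero marking, form stays shasshozusa.
Attach person 1st person -eh → shasshozusaeh.
mood = subjunctive: zero marking, form stays shasshozusaeh.
Apply vowel harmony: shasshozusaeh → shasshozusaah.
Apply vowel deletion: shasshozusaah → shasshozusah.

shasshozusah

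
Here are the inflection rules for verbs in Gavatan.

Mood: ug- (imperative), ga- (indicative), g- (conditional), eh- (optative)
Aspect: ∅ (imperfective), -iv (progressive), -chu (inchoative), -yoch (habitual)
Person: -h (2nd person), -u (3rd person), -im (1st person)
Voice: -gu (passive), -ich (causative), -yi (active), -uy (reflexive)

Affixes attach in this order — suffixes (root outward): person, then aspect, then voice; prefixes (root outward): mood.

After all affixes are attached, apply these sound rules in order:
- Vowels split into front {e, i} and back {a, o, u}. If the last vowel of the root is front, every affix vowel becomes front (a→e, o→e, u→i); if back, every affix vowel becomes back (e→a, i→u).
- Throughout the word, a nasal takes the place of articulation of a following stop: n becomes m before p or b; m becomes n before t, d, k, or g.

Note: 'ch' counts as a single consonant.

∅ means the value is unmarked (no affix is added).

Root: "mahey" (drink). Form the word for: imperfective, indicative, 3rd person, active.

Attach mood indicative ga- → gamahey.
Attach person 3rd person -u → gamaheyu.
aspect = imperfective: zero marking, form stays gamaheyu.
Attach voice active -yi → gamaheyuyi.
Apply vowel harmony: gamaheyuyi → gemaheyiyi.
Nasal assimilation: no change.

gemaheyiyi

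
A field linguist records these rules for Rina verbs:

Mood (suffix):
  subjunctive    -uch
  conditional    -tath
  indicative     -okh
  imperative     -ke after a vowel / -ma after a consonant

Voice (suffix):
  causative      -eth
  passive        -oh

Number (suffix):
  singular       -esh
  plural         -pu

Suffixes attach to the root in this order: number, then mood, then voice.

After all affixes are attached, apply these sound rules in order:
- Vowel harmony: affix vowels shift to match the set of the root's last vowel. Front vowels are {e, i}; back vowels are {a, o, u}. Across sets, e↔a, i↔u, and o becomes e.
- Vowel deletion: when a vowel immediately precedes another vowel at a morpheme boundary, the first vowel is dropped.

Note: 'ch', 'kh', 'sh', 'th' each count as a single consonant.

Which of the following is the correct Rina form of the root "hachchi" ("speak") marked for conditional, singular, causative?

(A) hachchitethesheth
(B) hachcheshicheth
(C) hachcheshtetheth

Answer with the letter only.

Attach number singular -esh → hachchiesh.
Attach mood conditional -tath → hachchieshtath.
Attach voice causative -eth → hachchieshtatheth.
Apply vowel harmony: hachchieshtatheth → hachchieshtetheth.
Apply vowel deletion: hachchieshtetheth → hachcheshtetheth.
So the correct form is hachcheshtetheth, option (C).
(A) hachchitethesheth is wrong: it has the affixes in the wrong order.
(B) hachcheshicheth is wrong: it uses subjunctive instead of conditional for mood.

C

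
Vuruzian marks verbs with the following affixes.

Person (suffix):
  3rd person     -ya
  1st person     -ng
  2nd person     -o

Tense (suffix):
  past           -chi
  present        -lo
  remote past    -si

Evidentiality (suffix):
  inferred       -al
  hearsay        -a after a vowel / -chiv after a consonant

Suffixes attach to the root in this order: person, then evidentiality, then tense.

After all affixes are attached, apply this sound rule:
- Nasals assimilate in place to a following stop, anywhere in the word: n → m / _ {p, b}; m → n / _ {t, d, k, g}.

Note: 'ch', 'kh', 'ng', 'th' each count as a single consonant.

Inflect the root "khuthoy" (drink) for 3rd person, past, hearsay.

khuthoyyaachi

Attach person 3rd person -ya → khuthoyya.
Attach evidentiality hearsay -a (after vowel 'a') → khuthoyyaa.
Attach tense past -chi → khuthoyyaachi.
Nasal assimilation: no change.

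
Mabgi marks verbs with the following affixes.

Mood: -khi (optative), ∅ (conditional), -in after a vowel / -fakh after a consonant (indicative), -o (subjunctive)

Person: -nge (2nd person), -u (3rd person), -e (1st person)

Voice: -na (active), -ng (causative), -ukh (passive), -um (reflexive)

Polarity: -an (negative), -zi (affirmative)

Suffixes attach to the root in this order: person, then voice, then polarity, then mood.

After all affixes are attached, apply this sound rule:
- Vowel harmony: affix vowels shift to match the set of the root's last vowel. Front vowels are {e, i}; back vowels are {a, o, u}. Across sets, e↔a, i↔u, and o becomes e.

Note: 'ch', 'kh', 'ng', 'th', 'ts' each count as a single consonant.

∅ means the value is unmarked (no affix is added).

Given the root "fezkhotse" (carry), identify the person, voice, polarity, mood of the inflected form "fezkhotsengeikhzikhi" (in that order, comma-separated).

2nd person, passive, affirmative, optative

Segment: fezkhotse-nge-ukh-zi-khi.
person: -nge → 2nd person.
voice: -ukh → passive.
polarity: -zi → affirmative.
mood: -khi → optative.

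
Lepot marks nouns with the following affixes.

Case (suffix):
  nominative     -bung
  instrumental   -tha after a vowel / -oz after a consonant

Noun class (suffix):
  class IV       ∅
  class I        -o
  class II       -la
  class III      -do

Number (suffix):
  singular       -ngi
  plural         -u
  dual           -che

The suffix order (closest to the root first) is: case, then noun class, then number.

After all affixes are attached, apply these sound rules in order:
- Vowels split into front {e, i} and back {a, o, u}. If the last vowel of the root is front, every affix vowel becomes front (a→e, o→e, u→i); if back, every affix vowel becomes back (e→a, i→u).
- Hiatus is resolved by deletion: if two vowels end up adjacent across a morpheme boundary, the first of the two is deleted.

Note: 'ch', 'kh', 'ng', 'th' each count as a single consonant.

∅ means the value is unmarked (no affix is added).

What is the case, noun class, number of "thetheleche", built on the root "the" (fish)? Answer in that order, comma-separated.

Segment: the-tha-la-che.
case: -tha/oz → instrumental.
noun class: -la → class II.
number: -che → dual.

instrumental, class II, dual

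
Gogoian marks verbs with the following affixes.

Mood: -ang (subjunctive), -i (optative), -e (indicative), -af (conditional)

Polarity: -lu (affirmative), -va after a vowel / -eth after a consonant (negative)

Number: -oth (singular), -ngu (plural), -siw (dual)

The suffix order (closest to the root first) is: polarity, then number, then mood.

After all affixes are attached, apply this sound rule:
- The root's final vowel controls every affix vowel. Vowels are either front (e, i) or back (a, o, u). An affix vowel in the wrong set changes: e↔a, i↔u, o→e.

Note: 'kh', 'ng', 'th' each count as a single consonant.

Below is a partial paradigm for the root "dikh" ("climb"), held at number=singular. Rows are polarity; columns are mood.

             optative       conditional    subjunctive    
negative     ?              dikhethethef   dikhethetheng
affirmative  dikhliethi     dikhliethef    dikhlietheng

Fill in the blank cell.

dikhethethi

Attach polarity negative -eth (after consonant 'kh') → dikheth.
Attach number singular -oth → dikhethoth.
Attach mood optative -i → dikhethothi.
Apply vowel harmony: dikhethothi → dikhethethi.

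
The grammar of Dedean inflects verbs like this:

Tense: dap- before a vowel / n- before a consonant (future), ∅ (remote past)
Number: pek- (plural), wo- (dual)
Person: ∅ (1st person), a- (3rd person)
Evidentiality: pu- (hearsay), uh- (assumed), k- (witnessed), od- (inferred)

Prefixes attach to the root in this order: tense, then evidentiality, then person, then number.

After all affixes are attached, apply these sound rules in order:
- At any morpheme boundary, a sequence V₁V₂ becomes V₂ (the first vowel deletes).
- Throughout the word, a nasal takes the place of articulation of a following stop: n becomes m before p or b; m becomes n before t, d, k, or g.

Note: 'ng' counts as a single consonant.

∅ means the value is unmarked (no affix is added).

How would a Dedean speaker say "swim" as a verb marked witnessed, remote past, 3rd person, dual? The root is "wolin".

tense = remote past: zero marking, form stays wolin.
Attach evidentiality witnessed k- → kwolin.
Attach person 3rd person a- → akwolin.
Attach number dual wo- → woakwolin.
Apply vowel deletion: woakwolin → wakwolin.
Nasal assimilation: no change.

wakwolin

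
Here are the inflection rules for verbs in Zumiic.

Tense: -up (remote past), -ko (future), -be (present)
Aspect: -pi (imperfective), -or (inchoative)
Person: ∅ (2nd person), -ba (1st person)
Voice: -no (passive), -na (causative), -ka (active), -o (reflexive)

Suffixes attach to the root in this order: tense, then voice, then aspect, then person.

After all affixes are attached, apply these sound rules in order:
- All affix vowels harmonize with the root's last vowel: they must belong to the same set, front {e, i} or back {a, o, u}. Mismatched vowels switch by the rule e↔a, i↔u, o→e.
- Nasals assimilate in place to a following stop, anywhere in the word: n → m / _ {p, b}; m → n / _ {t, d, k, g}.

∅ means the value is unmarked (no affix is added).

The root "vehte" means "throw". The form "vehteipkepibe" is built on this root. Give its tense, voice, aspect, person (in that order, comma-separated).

Segment: vehte-up-ka-pi-ba.
tense: -up → remote past.
voice: -ka → active.
aspect: -pi → imperfective.
person: -ba → 1st person.

remote past, active, imperfective, 1st person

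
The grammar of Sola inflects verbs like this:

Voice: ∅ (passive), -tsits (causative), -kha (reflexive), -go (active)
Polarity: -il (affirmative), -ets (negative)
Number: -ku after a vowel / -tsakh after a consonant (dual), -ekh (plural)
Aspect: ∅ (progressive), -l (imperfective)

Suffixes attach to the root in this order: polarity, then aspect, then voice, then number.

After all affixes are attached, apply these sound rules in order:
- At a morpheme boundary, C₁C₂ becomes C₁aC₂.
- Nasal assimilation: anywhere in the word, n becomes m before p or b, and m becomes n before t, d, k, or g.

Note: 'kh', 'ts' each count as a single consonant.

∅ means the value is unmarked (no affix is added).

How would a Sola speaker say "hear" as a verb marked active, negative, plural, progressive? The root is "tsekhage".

tsekhageetsagoekh

Attach polarity negative -ets → tsekhageets.
aspect = progressive: zero marking, form stays tsekhageets.
Attach voice active -go → tsekhageetsgo.
Attach number plural -ekh → tsekhageetsgoekh.
Apply epenthesis: tsekhageetsgoekh → tsekhageetsagoekh.
Nasal assimilation: no change.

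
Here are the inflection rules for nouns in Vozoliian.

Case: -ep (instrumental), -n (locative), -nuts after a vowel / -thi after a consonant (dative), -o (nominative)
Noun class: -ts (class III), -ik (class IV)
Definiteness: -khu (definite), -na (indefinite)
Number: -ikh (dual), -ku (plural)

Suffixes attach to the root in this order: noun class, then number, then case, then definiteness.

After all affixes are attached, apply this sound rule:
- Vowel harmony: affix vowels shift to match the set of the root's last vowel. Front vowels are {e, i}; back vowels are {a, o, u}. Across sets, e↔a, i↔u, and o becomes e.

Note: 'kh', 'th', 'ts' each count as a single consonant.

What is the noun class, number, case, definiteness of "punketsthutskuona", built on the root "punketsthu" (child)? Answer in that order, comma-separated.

Segment: punketsthu-ts-ku-o-na.
noun class: -ts → class III.
number: -ku → plural.
case: -o → nominative.
definiteness: -na → indefinite.

class III, plural, nominative, indefinite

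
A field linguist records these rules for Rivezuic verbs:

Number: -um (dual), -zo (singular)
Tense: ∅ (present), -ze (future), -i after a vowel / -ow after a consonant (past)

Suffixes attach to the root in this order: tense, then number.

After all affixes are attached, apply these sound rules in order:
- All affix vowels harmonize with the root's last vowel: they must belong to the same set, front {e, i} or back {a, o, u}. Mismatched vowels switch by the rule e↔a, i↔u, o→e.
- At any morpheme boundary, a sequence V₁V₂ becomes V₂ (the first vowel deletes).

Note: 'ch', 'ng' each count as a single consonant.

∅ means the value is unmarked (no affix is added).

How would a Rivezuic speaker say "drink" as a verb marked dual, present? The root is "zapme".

tense = present: zero marking, form stays zapme.
Attach number dual -um → zapmeum.
Apply vowel harmony: zapmeum → zapmeim.
Apply vowel deletion: zapmeim → zapmim.

zapmim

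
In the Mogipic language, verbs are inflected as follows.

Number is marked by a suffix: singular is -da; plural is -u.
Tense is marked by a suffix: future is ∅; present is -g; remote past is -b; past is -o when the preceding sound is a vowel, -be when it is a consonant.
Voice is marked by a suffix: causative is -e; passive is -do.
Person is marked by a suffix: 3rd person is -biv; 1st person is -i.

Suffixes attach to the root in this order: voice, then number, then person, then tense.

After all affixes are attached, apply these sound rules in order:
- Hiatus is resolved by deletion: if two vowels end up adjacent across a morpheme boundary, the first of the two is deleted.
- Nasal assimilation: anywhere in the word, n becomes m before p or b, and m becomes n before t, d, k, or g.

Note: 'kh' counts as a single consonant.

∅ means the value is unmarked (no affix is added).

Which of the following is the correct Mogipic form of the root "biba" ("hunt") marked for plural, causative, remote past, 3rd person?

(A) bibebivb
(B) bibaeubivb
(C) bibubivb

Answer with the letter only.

Attach voice causative -e → bibae.
Attach number plural -u → bibaeu.
Attach person 3rd person -biv → bibaeubiv.
Attach tense remote past -b → bibaeubivb.
Apply vowel deletion: bibaeubivb → bibubivb.
Nasal assimilation: no change.
So the correct form is bibubivb, option (C).
(A) bibebivb is wrong: it has the affixes in the wrong order.
(B) bibaeubivb is wrong: it fails to apply the sound rule(s).

C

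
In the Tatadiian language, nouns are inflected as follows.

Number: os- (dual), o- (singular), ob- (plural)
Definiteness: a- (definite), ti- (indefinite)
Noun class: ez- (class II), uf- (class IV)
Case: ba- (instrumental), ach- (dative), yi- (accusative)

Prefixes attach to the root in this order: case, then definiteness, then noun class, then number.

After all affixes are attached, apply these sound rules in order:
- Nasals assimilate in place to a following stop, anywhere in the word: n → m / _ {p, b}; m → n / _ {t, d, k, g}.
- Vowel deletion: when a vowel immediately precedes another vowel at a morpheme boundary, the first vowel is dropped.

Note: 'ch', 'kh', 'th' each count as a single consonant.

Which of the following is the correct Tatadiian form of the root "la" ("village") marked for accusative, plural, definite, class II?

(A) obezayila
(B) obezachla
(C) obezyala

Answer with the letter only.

Attach case accusative yi- → yila.
Attach definiteness definite a- → ayila.
Attach noun class class II ez- → ezayila.
Attach number plural ob- → obezayila.
Nasal assimilation: no change.
Vowel deletion: no change.
So the correct form is obezayila, option (A).
(B) obezachla is wrong: it uses dative instead of accusative for case.
(C) obezyala is wrong: it has the affixes in the wrong order.

A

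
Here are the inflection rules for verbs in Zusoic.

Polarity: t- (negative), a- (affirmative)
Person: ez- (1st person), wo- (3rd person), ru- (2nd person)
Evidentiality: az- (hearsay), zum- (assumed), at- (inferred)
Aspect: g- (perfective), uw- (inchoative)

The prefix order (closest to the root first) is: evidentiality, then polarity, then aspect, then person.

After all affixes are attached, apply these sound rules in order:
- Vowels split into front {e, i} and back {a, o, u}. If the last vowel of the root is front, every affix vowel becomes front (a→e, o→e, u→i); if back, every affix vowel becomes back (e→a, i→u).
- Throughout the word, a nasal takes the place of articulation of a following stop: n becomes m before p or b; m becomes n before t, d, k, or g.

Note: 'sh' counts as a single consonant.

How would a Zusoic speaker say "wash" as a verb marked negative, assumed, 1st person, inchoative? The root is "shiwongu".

azuwtzumshiwongu

Attach evidentiality assumed zum- → zumshiwongu.
Attach polarity negative t- → tzumshiwongu.
Attach aspect inchoative uw- → uwtzumshiwongu.
Attach person 1st person ez- → ezuwtzumshiwongu.
Apply vowel harmony: ezuwtzumshiwongu → azuwtzumshiwongu.
Nasal assimilation: no change.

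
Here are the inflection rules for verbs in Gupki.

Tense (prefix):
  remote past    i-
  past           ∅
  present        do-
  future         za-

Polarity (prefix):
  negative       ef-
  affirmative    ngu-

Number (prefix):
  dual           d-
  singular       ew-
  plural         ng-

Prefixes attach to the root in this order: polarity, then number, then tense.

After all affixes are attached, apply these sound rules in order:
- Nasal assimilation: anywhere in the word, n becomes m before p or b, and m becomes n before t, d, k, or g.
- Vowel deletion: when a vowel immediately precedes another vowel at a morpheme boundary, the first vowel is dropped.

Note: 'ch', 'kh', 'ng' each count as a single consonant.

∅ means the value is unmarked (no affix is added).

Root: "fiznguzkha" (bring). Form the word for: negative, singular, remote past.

eweffiznguzkha

Attach polarity negative ef- → effiznguzkha.
Attach number singular ew- → eweffiznguzkha.
Attach tense remote past i- → ieweffiznguzkha.
Nasal assimilation: no change.
Apply vowel deletion: ieweffiznguzkha → eweffiznguzkha.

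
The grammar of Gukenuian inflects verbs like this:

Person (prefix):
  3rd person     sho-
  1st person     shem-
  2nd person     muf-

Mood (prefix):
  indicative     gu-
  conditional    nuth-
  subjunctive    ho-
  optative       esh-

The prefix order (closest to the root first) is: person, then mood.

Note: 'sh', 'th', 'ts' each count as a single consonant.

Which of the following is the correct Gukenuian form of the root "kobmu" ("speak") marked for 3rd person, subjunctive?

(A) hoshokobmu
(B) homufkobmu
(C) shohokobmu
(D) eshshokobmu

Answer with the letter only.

A

Attach person 3rd person sho- → shokobmu.
Attach mood subjunctive ho- → hoshokobmu.
So the correct form is hoshokobmu, option (A).
(C) shohokobmu is wrong: it has the affixes in the wrong order.
(B) homufkobmu is wrong: it uses 2nd person instead of 3rd person for person.
(D) eshshokobmu is wrong: it uses optative instead of subjunctive for mood.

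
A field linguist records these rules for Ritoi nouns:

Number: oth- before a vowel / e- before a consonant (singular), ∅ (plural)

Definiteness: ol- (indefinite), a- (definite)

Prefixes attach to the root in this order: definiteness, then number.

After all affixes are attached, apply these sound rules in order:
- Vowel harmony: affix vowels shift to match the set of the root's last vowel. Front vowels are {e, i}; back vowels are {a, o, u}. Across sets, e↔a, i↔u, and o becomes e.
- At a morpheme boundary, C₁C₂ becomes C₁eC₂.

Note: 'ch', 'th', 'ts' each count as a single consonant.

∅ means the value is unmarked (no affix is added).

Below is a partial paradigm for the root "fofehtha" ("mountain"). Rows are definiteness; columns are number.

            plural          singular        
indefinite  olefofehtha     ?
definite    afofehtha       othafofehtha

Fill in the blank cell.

otholefofehtha

Attach definiteness indefinite ol- → olfofehtha.
Attach number singular oth- (before vowel 'o') → otholfofehtha.
Vowel harmony: no change.
Apply epenthesis: otholfofehtha → otholefofehtha.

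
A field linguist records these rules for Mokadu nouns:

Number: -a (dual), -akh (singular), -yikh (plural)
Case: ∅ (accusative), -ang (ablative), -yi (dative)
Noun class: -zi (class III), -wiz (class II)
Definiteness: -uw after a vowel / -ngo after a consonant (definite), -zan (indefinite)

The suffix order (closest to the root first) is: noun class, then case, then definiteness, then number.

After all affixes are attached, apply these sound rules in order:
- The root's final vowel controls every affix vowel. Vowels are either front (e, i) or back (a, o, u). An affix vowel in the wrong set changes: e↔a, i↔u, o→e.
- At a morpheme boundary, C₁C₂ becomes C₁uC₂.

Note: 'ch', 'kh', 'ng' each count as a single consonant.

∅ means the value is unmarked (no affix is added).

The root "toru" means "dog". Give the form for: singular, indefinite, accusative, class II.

toruwuzuzanakh

Attach noun class class II -wiz → toruwiz.
case = accusative: zero marking, form stays toruwiz.
Attach definiteness indefinite -zan → toruwizzan.
Attach number singular -akh → toruwizzanakh.
Apply vowel harmony: toruwizzanakh → toruwuzzanakh.
Apply epenthesis: toruwuzzanakh → toruwuzuzanakh.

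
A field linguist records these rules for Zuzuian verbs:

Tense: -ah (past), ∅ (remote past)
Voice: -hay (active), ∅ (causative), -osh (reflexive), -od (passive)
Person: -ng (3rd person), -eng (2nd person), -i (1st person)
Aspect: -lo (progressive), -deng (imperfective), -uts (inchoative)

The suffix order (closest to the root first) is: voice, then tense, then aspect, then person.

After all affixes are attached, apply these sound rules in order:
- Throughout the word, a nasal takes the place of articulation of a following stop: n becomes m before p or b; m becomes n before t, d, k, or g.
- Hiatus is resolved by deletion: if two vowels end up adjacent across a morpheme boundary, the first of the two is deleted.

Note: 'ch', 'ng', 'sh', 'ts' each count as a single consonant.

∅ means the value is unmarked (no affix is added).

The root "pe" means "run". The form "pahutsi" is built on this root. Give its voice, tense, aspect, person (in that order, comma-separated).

causative, past, inchoative, 1st person

Segment: pe-ah-uts-i.
voice: ∅ → causative.
tense: -ah → past.
aspect: -uts → inchoative.
person: -i → 1st person.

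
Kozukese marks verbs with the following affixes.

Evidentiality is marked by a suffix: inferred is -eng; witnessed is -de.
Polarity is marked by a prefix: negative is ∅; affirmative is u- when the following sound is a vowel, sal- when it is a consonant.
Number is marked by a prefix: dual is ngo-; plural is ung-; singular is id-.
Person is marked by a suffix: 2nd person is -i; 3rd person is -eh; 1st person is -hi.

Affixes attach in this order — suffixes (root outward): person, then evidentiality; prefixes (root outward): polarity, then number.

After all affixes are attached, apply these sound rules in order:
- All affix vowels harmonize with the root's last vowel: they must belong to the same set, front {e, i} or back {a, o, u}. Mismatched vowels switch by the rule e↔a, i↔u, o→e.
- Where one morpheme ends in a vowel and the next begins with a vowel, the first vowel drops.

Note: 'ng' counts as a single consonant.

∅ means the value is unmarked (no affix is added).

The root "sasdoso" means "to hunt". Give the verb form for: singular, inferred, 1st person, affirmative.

Attach polarity affirmative sal- (before consonant 's') → salsasdoso.
Attach person 1st person -hi → salsasdosohi.
Attach number singular id- → idsalsasdosohi.
Attach evidentiality inferred -eng → idsalsasdosohieng.
Apply vowel harmony: idsalsasdosohieng → udsalsasdosohuang.
Apply vowel deletion: udsalsasdosohuang → udsalsasdosohang.

udsalsasdosohang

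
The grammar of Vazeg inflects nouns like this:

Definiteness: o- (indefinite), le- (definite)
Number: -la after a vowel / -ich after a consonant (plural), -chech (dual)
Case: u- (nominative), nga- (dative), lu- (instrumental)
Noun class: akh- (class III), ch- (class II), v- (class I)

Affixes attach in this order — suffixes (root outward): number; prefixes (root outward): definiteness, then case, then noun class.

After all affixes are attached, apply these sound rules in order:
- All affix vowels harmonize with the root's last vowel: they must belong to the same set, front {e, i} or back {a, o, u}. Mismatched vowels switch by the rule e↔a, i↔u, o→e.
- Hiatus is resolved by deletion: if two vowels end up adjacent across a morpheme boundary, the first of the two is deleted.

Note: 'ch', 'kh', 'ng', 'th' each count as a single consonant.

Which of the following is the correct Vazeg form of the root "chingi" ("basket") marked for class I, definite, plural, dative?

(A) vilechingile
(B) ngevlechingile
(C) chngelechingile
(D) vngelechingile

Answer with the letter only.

D

Attach definiteness definite le- → lechingi.
Attach case dative nga- → ngalechingi.
Attach noun class class I v- → vngalechingi.
Attach number plural -la (after vowel 'i') → vngalechingila.
Apply vowel harmony: vngalechingila → vngelechingile.
Vowel deletion: no change.
So the correct form is vngelechingile, option (D).
(B) ngevlechingile is wrong: it has the affixes in the wrong order.
(C) chngelechingile is wrong: it uses class II instead of class I for noun class.
(A) vilechingile is wrong: it uses nominative instead of dative for case.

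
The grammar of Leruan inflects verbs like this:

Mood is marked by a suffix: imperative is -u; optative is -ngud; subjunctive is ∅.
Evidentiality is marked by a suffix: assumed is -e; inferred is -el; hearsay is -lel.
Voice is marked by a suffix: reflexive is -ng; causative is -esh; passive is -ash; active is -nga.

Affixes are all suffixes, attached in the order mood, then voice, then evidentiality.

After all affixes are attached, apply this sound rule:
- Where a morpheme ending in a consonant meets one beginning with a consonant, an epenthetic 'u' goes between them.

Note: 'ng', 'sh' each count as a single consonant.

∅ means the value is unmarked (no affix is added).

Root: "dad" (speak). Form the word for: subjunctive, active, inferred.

mood = subjunctive: zero marking, form stays dad.
Attach voice active -nga → dadnga.
Attach evidentiality inferred -el → dadngael.
Apply epenthesis: dadngael → dadungael.

dadungael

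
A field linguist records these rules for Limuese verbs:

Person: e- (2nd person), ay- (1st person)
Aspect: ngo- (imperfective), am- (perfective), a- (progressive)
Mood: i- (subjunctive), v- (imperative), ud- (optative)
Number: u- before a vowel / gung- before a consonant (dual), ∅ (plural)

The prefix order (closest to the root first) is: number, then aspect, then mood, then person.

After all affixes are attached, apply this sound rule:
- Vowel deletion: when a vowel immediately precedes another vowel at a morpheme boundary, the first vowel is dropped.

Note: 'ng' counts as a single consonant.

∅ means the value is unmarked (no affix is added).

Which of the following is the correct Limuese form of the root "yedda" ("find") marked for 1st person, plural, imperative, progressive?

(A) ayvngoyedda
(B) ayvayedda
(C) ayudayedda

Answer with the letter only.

B

number = plural: zero marking, form stays yedda.
Attach aspect progressive a- → ayedda.
Attach mood imperative v- → vayedda.
Attach person 1st person ay- → ayvayedda.
Vowel deletion: no change.
So the correct form is ayvayedda, option (B).
(A) ayvngoyedda is wrong: it uses imperfective instead of progressive for aspect.
(C) ayudayedda is wrong: it uses optative instead of imperative for mood.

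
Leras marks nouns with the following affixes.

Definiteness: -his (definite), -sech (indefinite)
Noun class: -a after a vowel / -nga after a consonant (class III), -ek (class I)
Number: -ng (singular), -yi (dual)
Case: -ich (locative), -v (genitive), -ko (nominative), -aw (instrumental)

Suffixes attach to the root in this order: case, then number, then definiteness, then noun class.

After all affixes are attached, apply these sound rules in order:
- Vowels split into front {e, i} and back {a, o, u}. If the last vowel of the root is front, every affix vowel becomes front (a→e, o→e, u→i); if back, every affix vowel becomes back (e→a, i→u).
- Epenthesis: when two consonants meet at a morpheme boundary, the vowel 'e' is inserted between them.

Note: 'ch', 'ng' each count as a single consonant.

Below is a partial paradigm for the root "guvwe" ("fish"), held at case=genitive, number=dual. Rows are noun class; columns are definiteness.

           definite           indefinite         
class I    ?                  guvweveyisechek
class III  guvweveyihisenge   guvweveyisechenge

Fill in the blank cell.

guvweveyihisek

Attach case genitive -v → guvwev.
Attach number dual -yi → guvwevyi.
Attach definiteness definite -his → guvwevyihis.
Attach noun class class I -ek → guvwevyihisek.
Vowel harmony: no change.
Apply epenthesis: guvwevyihisek → guvweveyihisek.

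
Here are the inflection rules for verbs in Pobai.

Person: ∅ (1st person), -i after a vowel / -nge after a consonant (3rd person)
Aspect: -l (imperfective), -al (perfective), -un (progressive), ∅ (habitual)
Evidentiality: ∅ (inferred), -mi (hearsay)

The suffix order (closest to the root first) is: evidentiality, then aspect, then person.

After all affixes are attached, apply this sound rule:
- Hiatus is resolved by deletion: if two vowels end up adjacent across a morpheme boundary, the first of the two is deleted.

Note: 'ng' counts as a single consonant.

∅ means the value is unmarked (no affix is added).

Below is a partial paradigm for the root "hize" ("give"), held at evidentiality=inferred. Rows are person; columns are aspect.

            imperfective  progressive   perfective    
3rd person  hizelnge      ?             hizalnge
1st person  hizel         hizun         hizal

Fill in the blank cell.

hizunnge

evidentiality = inferred: zero marking, form stays hize.
Attach aspect progressive -un → hizeun.
Attach person 3rd person -nge (after consonant 'n') → hizeunnge.
Apply vowel deletion: hizeunnge → hizunnge.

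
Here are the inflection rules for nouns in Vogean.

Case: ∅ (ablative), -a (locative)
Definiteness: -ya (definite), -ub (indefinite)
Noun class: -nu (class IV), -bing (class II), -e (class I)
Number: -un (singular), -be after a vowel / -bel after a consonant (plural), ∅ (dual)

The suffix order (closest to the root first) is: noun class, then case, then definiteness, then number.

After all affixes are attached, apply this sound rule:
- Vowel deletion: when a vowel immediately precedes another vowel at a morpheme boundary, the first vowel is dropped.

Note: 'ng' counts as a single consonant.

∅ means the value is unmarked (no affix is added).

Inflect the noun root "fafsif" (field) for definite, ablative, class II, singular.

fafsifbingyun

Attach noun class class II -bing → fafsifbing.
case = ablative: zero marking, form stays fafsifbing.
Attach definiteness definite -ya → fafsifbingya.
Attach number singular -un → fafsifbingyaun.
Apply vowel deletion: fafsifbingyaun → fafsifbingyun.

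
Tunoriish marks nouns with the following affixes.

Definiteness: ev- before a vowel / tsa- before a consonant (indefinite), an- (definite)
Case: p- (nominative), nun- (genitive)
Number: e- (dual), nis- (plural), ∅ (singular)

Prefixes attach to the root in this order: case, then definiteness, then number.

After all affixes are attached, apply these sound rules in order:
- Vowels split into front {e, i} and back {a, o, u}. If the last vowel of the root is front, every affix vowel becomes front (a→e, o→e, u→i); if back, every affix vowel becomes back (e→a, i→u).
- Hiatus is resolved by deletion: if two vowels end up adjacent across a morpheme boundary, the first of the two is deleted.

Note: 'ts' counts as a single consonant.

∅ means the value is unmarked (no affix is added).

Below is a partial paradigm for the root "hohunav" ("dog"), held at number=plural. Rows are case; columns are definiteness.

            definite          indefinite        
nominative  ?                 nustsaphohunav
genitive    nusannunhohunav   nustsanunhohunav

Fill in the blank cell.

nusanphohunav

Attach case nominative p- → phohunav.
Attach definiteness definite an- → anphohunav.
Attach number plural nis- → nisanphohunav.
Apply vowel harmony: nisanphohunav → nusanphohunav.
Vowel deletion: no change.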